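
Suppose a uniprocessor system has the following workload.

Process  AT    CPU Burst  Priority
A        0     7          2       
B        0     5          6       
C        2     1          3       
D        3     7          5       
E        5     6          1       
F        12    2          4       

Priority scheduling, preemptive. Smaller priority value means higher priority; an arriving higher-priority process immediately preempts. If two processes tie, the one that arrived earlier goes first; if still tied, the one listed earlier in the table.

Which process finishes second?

A

Schedule: | A 0-5 | E 5-11 | A 11-13 | C 13-14 | F 14-16 | D 16-23 | B 23-28 |
Completion: A=13  B=28  C=14  D=23  E=11  F=16
Turnaround (C−A): A=13  B=28  C=12  D=20  E=6  F=4
Finish order: E → A → C → F → D → B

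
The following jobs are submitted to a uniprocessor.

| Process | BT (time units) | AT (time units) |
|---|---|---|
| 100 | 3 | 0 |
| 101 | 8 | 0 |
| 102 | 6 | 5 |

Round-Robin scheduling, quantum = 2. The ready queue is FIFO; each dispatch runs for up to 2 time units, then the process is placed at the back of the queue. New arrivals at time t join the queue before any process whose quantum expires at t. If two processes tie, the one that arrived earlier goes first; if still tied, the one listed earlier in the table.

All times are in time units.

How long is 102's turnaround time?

Gantt: | 100 0-2 | 101 2-4 | 100 4-5 | 101 5-7 | 102 7-9 | 101 9-11 | 102 11-13 | 101 13-15 | 102 15-17 |
Completion: 100=5  101=15  102=17
Turnaround(102) = completion − arrival = 17 − 5 = 12

12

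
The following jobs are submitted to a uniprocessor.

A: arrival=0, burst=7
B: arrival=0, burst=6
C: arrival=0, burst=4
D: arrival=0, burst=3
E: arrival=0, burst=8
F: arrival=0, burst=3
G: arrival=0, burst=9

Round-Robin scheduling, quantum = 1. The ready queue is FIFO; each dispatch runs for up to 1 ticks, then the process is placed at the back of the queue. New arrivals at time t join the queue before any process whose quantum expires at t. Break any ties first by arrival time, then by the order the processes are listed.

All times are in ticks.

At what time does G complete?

40

Schedule: | A 0-1 | B 1-2 | C 2-3 | D 3-4 | E 4-5 | F 5-6 | G 6-7 | A 7-8 | B 8-9 | C 9-10 | D 10-11 | E 11-12 | F 12-13 | G 13-14 | A 14-15 | B 15-16 | C 16-17 | D 17-18 | E 18-19 | F 19-20 | G 20-21 | A 21-22 | B 22-23 | C 23-24 | E 24-25 | G 25-26 | A 26-27 | B 27-28 | E 28-29 | G 29-30 | A 30-31 | B 31-32 | E 32-33 | G 33-34 | A 34-35 | E 35-36 | G 36-37 | E 37-38 | G 38-40 |
Completion: A=35  B=32  C=24  D=18  E=38  F=20  G=40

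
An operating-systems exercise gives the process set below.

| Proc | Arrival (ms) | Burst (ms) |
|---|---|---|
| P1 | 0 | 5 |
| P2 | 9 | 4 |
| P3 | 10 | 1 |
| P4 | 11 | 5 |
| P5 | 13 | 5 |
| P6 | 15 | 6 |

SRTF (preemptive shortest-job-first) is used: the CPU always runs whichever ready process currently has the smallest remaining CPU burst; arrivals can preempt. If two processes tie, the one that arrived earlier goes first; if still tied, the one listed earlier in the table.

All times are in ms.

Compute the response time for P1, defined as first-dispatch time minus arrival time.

0

Gantt: | P1 0-5 | idle 5-9 | P2 9-10 | P3 10-11 | P2 11-14 | P4 14-19 | P5 19-24 | P6 24-30 |
Completion: P1=5  P2=14  P3=11  P4=19  P5=24  P6=30
Turnaround (C−A): P1=5  P2=5  P3=1  P4=8  P5=11  P6=15
Response(P1) = first start − arrival = 0 − 0 = 0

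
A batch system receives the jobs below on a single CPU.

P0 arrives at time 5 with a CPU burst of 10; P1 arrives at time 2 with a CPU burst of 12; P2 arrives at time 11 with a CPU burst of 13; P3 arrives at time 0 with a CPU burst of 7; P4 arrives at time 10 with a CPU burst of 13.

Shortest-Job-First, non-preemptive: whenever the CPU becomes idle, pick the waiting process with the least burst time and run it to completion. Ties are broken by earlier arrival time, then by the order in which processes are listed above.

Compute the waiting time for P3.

Gantt: | P3 0-7 | P0 7-17 | P1 17-29 | P4 29-42 | P2 42-55 |
Completion: P0=17  P1=29  P2=55  P3=7  P4=42
Turnaround (C−A): P0=12  P1=27  P2=44  P3=7  P4=32
Waiting(P3) = turnaround − burst = 7 − 7 = 0

0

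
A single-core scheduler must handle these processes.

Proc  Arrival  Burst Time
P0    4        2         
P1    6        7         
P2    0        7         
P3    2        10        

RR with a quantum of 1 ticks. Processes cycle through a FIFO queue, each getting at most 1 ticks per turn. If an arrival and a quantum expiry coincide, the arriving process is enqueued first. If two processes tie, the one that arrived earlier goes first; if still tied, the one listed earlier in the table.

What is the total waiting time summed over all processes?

Timeline: | P2 0-2 | P3 2-3 | P2 3-4 | P3 4-5 | P0 5-6 | P2 6-7 | P3 7-8 | P1 8-9 | P0 9-10 | P2 10-11 | P3 11-12 | P1 12-13 | P2 13-14 | P3 14-15 | P1 15-16 | P2 16-17 | P3 17-18 | P1 18-19 | P3 19-20 | P1 20-21 | P3 21-22 | P1 22-23 | P3 23-24 | P1 24-25 | P3 25-26 |
Completion: P0=10  P1=25  P2=17  P3=26
Turnaround (C−A): P0=6  P1=19  P2=17  P3=24
Waiting = turnaround − burst: P0=4, P1=12, P2=10, P3=14
Total waiting = 4 + 12 + 10 + 14 = 40

40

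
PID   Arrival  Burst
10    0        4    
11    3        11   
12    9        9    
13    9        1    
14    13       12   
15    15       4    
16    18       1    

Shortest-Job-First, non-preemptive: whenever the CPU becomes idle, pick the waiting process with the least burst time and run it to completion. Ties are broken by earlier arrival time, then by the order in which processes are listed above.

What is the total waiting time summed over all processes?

39

Gantt: | 10 0-4 | 11 4-15 | 13 15-16 | 15 16-20 | 16 20-21 | 12 21-30 | 14 30-42 |
Completion: 10=4  11=15  12=30  13=16  14=42  15=20  16=21
Turnaround (C−A): 10=4  11=12  12=21  13=7  14=29  15=5  16=3
Waiting = turnaround − burst: 10=0, 11=1, 12=12, 13=6, 14=17, 15=1, 16=2
Total waiting = 0 + 1 + 12 + 6 + 17 + 1 + 2 = 39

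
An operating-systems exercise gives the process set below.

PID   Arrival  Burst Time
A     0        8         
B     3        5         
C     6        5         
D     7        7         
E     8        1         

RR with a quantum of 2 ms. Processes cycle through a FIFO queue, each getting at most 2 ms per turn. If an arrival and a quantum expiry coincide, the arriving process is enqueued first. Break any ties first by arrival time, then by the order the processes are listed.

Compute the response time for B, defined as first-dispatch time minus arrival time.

Gantt: | A 0-4 | B 4-6 | A 6-8 | C 8-10 | B 10-12 | D 12-14 | E 14-15 | A 15-17 | C 17-19 | B 19-20 | D 20-22 | C 22-23 | D 23-26 |
Completion: A=17  B=20  C=23  D=26  E=15
Turnaround (C−A): A=17  B=17  C=17  D=19  E=7
Response(B) = first start − arrival = 4 − 3 = 1

1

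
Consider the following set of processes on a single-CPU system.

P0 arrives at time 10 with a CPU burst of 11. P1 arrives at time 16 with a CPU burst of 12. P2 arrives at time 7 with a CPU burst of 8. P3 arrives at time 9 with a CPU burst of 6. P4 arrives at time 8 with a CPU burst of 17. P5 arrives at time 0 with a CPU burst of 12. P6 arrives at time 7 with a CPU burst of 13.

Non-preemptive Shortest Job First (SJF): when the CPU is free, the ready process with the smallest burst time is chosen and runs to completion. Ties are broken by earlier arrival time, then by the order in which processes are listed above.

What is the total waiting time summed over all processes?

Schedule: | P5 0-12 | P3 12-18 | P2 18-26 | P0 26-37 | P1 37-49 | P6 49-62 | P4 62-79 |
Completion: P0=37  P1=49  P2=26  P3=18  P4=79  P5=12  P6=62
Turnaround (C−A): P0=27  P1=33  P2=19  P3=9  P4=71  P5=12  P6=55
Waiting = turnaround − burst: P0=16, P1=21, P2=11, P3=3, P4=54, P5=0, P6=42
Total waiting = 16 + 21 + 11 + 3 + 54 + 0 + 42 = 147

147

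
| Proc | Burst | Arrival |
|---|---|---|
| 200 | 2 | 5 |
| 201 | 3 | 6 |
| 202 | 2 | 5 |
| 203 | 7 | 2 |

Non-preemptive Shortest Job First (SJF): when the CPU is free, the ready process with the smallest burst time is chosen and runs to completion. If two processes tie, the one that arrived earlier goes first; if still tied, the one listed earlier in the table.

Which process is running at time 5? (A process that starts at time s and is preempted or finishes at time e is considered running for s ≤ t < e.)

203

Timeline: | idle 0-2 | 203 2-9 | 200 9-11 | 202 11-13 | 201 13-16 |
Completion: 200=11  201=16  202=13  203=9
Turnaround (C−A): 200=6  201=10  202=8  203=7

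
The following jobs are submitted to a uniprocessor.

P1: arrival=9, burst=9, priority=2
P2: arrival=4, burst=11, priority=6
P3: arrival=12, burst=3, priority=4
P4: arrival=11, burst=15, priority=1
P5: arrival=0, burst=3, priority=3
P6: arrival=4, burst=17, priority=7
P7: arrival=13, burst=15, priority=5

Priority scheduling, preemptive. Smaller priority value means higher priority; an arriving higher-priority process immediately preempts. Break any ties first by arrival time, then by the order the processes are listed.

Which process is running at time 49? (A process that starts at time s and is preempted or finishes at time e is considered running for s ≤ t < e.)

Timeline: | P5 0-3 | idle 3-4 | P2 4-9 | P1 9-11 | P4 11-26 | P1 26-33 | P3 33-36 | P7 36-51 | P2 51-57 | P6 57-74 |
Completion: P1=33  P2=57  P3=36  P4=26  P5=3  P6=74  P7=51
Turnaround (C−A): P1=24  P2=53  P3=24  P4=15  P5=3  P6=70  P7=38

P7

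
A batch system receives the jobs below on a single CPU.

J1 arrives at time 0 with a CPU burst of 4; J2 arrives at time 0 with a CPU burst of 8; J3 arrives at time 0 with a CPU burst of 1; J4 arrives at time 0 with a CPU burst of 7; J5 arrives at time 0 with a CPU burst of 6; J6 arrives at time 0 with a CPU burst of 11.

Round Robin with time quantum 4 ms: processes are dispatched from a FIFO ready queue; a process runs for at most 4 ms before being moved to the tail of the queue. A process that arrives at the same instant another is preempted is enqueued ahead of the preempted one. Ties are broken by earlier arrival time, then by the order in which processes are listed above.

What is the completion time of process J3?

9

Timeline: | J1 0-4 | J2 4-8 | J3 8-9 | J4 9-13 | J5 13-17 | J6 17-21 | J2 21-25 | J4 25-28 | J5 28-30 | J6 30-37 |
Completion: J1=4  J2=25  J3=9  J4=28  J5=30  J6=37
Turnaround (C−A): J1=4  J2=25  J3=9  J4=28  J5=30  J6=37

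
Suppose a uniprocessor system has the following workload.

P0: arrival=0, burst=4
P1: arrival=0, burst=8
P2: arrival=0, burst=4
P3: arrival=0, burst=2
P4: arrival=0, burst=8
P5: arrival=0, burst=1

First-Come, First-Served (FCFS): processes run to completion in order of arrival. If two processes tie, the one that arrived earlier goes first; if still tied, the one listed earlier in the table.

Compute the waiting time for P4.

Gantt: | P0 0-4 | P1 4-12 | P2 12-16 | P3 16-18 | P4 18-26 | P5 26-27 |
Completion: P0=4  P1=12  P2=16  P3=18  P4=26  P5=27
Turnaround (C−A): P0=4  P1=12  P2=16  P3=18  P4=26  P5=27
Waiting(P4) = turnaround − burst = 26 − 8 = 18

18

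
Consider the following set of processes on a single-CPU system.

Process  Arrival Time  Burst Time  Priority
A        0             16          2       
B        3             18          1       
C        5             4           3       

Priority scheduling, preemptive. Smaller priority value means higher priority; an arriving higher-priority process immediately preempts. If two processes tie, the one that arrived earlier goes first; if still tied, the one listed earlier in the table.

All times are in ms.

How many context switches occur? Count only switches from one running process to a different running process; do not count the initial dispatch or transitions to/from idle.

Gantt: | A 0-3 | B 3-21 | A 21-34 | C 34-38 |
Completion: A=34  B=21  C=38
Turnaround (C−A): A=34  B=18  C=33

3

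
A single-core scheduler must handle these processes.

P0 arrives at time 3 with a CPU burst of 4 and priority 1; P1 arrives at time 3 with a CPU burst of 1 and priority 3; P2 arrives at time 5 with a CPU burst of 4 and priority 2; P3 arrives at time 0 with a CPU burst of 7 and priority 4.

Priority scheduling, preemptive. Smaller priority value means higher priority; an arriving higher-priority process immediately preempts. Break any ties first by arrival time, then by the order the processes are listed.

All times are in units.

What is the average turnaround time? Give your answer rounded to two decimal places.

Schedule: | P3 0-3 | P0 3-7 | P2 7-11 | P1 11-12 | P3 12-16 |
Completion: P0=7  P1=12  P2=11  P3=16
Turnaround (C−A): P0=4  P1=9  P2=6  P3=16
Turnaround times: P0=4, P1=9, P2=6, P3=16
Average turnaround = (4+9+6+16) / 4 = 35/4 = 8.75

8.75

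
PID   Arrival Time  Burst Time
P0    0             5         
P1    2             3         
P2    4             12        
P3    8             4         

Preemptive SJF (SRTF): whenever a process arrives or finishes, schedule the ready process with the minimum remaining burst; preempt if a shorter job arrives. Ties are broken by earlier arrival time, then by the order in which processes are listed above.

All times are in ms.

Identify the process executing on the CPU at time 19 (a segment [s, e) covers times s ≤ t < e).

P2

Schedule: | P0 0-5 | P1 5-8 | P3 8-12 | P2 12-24 |
Completion: P0=5  P1=8  P2=24  P3=12
Turnaround (C−A): P0=5  P1=6  P2=20  P3=4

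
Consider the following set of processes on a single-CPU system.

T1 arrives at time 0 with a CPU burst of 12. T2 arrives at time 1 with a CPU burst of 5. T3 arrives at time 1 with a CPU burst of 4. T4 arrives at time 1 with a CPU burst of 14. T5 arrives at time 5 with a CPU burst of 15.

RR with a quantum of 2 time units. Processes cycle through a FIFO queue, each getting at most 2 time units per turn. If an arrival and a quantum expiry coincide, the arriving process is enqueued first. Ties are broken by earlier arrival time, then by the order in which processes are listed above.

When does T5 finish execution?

Schedule: | T1 0-2 | T2 2-4 | T3 4-6 | T4 6-8 | T1 8-10 | T2 10-12 | T5 12-14 | T3 14-16 | T4 16-18 | T1 18-20 | T2 20-21 | T5 21-23 | T4 23-25 | T1 25-27 | T5 27-29 | T4 29-31 | T1 31-33 | T5 33-35 | T4 35-37 | T1 37-39 | T5 39-41 | T4 41-43 | T5 43-45 | T4 45-47 | T5 47-50 |
Completion: T1=39  T2=21  T3=16  T4=47  T5=50
Turnaround (C−A): T1=39  T2=20  T3=15  T4=46  T5=45

50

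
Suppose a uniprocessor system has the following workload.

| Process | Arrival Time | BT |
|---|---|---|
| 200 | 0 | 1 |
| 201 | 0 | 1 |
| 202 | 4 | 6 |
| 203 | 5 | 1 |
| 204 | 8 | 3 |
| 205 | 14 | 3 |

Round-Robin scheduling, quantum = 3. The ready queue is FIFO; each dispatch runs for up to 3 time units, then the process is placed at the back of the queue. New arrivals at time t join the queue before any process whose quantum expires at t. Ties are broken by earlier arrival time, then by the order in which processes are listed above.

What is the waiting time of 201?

1

Schedule: | 200 0-1 | 201 1-2 | idle 2-4 | 202 4-7 | 203 7-8 | 202 8-11 | 204 11-14 | 205 14-17 |
Completion: 200=1  201=2  202=11  203=8  204=14  205=17
Waiting(201) = turnaround − burst = 2 − 1 = 1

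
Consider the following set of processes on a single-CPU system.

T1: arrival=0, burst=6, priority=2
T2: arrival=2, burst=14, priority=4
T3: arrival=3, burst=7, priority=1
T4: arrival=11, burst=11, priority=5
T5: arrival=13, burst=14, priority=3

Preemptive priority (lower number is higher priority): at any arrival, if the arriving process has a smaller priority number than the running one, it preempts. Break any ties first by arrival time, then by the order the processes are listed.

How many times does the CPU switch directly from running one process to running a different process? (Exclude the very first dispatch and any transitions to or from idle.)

5

Gantt: | T1 0-3 | T3 3-10 | T1 10-13 | T5 13-27 | T2 27-41 | T4 41-52 |
Completion: T1=13  T2=41  T3=10  T4=52  T5=27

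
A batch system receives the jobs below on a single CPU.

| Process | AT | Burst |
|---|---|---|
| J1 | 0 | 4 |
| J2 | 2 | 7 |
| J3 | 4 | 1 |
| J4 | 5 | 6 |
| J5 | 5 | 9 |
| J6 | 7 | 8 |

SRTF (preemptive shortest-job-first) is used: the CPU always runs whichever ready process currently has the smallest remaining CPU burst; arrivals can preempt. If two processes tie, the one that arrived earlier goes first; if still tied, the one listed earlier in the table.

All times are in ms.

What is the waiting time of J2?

9

Gantt: | J1 0-4 | J3 4-5 | J4 5-11 | J2 11-18 | J6 18-26 | J5 26-35 |
Completion: J1=4  J2=18  J3=5  J4=11  J5=35  J6=26
Turnaround (C−A): J1=4  J2=16  J3=1  J4=6  J5=30  J6=19
Waiting(J2) = turnaround − burst = 16 − 7 = 9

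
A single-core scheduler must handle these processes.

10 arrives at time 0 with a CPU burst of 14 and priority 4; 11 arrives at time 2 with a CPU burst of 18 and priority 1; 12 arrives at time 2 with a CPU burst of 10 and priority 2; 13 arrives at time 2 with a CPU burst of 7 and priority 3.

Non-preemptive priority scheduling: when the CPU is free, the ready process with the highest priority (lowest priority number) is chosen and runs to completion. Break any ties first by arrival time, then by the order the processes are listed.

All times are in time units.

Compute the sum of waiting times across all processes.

82

Gantt: | 10 0-14 | 11 14-32 | 12 32-42 | 13 42-49 |
Completion: 10=14  11=32  12=42  13=49
Waiting = turnaround − burst: 10=0, 11=12, 12=30, 13=40
Total waiting = 0 + 12 + 30 + 40 = 82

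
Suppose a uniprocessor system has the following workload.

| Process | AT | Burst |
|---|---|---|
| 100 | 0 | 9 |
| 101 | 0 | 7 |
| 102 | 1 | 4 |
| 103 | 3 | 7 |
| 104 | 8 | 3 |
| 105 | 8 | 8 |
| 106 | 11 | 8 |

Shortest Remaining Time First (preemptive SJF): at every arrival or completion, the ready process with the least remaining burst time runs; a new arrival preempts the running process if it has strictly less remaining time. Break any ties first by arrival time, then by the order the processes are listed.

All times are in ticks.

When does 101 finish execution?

Schedule: | 101 0-1 | 102 1-5 | 101 5-11 | 104 11-14 | 103 14-21 | 105 21-29 | 106 29-37 | 100 37-46 |
Completion: 100=46  101=11  102=5  103=21  104=14  105=29  106=37
Turnaround (C−A): 100=46  101=11  102=4  103=18  104=6  105=21  106=26

11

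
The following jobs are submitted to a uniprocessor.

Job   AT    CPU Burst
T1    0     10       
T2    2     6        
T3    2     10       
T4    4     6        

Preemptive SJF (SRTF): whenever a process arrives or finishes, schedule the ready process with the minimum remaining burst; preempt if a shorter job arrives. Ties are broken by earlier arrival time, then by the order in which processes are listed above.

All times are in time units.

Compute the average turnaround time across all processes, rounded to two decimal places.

Gantt: | T1 0-2 | T2 2-8 | T4 8-14 | T1 14-22 | T3 22-32 |
Completion: T1=22  T2=8  T3=32  T4=14
Turnaround (C−A): T1=22  T2=6  T3=30  T4=10
Turnaround times: T1=22, T2=6, T3=30, T4=10
Average turnaround = (22+6+30+10) / 4 = 68/4 = 17.00

17.00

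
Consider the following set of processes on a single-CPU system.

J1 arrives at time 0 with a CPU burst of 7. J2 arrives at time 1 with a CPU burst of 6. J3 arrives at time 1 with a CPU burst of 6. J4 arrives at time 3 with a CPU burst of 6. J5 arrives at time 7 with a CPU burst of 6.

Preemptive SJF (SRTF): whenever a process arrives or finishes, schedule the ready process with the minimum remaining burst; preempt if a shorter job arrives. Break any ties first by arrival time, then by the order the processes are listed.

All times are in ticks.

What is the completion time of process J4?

Timeline: | J1 0-7 | J2 7-13 | J3 13-19 | J4 19-25 | J5 25-31 |
Completion: J1=7  J2=13  J3=19  J4=25  J5=31
Turnaround (C−A): J1=7  J2=12  J3=18  J4=22  J5=24

25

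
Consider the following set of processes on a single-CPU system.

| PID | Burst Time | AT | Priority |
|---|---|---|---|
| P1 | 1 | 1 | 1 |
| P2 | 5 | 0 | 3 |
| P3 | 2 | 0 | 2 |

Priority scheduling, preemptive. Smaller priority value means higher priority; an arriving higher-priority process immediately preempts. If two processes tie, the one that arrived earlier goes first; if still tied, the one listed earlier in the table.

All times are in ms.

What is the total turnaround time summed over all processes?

12

Gantt: | P3 0-1 | P1 1-2 | P3 2-3 | P2 3-8 |
Completion: P1=2  P2=8  P3=3
Turnaround = completion − arrival: P1=1, P2=8, P3=3
Total turnaround = 1 + 8 + 3 = 12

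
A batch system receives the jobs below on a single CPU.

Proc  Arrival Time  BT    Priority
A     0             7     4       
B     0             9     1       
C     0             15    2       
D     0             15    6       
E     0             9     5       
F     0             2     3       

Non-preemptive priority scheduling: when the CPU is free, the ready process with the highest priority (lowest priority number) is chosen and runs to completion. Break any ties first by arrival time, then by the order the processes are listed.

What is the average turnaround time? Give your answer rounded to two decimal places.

Timeline: | B 0-9 | C 9-24 | F 24-26 | A 26-33 | E 33-42 | D 42-57 |
Completion: A=33  B=9  C=24  D=57  E=42  F=26
Turnaround (C−A): A=33  B=9  C=24  D=57  E=42  F=26
Turnaround times: A=33, B=9, C=24, D=57, E=42, F=26
Average turnaround = (33+9+24+57+42+26) / 6 = 191/6 = 31.83

31.83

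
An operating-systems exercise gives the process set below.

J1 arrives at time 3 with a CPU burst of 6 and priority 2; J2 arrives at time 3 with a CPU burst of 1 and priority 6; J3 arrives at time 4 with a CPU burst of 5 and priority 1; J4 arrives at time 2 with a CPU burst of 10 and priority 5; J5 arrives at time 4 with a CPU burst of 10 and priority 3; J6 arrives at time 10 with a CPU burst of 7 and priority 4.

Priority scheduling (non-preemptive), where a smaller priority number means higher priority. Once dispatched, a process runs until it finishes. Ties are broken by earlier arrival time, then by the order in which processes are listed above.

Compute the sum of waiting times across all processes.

101

Timeline: | idle 0-2 | J4 2-12 | J3 12-17 | J1 17-23 | J5 23-33 | J6 33-40 | J2 40-41 |
Completion: J1=23  J2=41  J3=17  J4=12  J5=33  J6=40
Turnaround (C−A): J1=20  J2=38  J3=13  J4=10  J5=29  J6=30
Waiting = turnaround − burst: J1=14, J2=37, J3=8, J4=0, J5=19, J6=23
Total waiting = 14 + 37 + 8 + 0 + 19 + 23 = 101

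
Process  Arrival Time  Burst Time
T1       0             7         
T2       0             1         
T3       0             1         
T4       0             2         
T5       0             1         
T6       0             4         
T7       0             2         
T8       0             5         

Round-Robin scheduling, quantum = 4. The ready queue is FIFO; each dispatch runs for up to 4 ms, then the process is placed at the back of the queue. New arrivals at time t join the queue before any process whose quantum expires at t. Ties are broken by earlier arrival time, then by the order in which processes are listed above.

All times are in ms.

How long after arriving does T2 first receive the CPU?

4

Timeline: | T1 0-4 | T2 4-5 | T3 5-6 | T4 6-8 | T5 8-9 | T6 9-13 | T7 13-15 | T8 15-19 | T1 19-22 | T8 22-23 |
Completion: T1=22  T2=5  T3=6  T4=8  T5=9  T6=13  T7=15  T8=23
Response(T2) = first start − arrival = 4 − 0 = 4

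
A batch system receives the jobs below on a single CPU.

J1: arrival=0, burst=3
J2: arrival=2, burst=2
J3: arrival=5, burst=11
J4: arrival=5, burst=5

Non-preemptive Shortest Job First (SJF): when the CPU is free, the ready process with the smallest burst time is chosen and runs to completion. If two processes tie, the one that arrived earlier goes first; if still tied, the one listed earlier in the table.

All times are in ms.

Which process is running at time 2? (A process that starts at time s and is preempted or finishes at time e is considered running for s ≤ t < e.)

J1

Schedule: | J1 0-3 | J2 3-5 | J4 5-10 | J3 10-21 |
Completion: J1=3  J2=5  J3=21  J4=10
Turnaround (C−A): J1=3  J2=3  J3=16  J4=5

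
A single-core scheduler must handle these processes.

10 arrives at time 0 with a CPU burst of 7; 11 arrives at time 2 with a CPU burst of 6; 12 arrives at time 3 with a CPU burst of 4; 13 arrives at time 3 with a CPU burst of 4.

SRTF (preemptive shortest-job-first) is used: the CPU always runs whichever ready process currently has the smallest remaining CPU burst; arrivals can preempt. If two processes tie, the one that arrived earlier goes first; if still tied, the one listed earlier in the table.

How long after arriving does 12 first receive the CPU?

Gantt: | 10 0-7 | 12 7-11 | 13 11-15 | 11 15-21 |
Completion: 10=7  11=21  12=11  13=15
Turnaround (C−A): 10=7  11=19  12=8  13=12
Response(12) = first start − arrival = 7 − 3 = 4

4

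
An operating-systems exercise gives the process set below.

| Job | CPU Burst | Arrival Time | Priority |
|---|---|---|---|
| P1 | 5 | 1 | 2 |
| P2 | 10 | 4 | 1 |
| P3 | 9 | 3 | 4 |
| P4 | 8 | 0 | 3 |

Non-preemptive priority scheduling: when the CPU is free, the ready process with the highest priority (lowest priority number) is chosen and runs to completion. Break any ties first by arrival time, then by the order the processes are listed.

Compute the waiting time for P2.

Timeline: | P4 0-8 | P2 8-18 | P1 18-23 | P3 23-32 |
Completion: P1=23  P2=18  P3=32  P4=8
Turnaround (C−A): P1=22  P2=14  P3=29  P4=8
Waiting(P2) = turnaround − burst = 14 − 10 = 4

4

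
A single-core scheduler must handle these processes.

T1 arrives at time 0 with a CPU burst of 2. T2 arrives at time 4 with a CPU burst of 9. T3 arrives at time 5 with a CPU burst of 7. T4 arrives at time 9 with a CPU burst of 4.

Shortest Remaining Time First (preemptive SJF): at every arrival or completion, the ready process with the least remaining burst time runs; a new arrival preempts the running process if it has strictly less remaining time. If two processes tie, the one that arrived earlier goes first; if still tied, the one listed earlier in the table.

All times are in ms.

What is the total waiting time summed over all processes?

14

Schedule: | T1 0-2 | idle 2-4 | T2 4-5 | T3 5-12 | T4 12-16 | T2 16-24 |
Completion: T1=2  T2=24  T3=12  T4=16
Waiting = turnaround − burst: T1=0, T2=11, T3=0, T4=3
Total waiting = 0 + 11 + 0 + 3 = 14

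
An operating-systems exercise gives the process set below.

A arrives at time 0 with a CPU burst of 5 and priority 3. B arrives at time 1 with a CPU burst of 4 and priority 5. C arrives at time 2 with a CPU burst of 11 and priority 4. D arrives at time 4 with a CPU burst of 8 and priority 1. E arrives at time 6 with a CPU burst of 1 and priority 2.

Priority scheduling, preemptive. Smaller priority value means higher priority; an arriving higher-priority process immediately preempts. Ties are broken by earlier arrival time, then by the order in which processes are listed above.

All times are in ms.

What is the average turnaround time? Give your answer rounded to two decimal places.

16.00

Schedule: | A 0-4 | D 4-12 | E 12-13 | A 13-14 | C 14-25 | B 25-29 |
Completion: A=14  B=29  C=25  D=12  E=13
Turnaround times: A=14, B=28, C=23, D=8, E=7
Average turnaround = (14+28+23+8+7) / 5 = 80/5 = 16.00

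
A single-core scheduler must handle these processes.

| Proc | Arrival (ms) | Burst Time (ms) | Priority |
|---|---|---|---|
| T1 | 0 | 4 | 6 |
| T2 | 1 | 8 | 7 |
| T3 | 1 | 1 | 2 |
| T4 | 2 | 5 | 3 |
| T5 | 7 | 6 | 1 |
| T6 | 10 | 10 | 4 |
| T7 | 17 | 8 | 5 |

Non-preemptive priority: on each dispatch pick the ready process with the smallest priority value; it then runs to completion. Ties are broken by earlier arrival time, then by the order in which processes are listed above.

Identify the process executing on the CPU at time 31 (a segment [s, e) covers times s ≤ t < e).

T7

Gantt: | T1 0-4 | T3 4-5 | T4 5-10 | T5 10-16 | T6 16-26 | T7 26-34 | T2 34-42 |
Completion: T1=4  T2=42  T3=5  T4=10  T5=16  T6=26  T7=34
Turnaround (C−A): T1=4  T2=41  T3=4  T4=8  T5=9  T6=16  T7=17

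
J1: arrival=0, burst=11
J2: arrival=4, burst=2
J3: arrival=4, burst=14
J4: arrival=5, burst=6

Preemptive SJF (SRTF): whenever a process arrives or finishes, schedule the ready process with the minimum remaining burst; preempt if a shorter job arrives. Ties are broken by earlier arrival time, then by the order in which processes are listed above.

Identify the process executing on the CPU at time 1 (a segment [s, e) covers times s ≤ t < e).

Gantt: | J1 0-4 | J2 4-6 | J4 6-12 | J1 12-19 | J3 19-33 |
Completion: J1=19  J2=6  J3=33  J4=12

J1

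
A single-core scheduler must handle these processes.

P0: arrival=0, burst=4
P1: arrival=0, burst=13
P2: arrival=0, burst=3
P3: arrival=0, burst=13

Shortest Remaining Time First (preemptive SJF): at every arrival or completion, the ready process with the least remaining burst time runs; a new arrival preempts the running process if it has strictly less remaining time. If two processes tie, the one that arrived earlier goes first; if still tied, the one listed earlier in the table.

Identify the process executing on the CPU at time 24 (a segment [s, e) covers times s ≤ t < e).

Schedule: | P2 0-3 | P0 3-7 | P1 7-20 | P3 20-33 |
Completion: P0=7  P1=20  P2=3  P3=33

P3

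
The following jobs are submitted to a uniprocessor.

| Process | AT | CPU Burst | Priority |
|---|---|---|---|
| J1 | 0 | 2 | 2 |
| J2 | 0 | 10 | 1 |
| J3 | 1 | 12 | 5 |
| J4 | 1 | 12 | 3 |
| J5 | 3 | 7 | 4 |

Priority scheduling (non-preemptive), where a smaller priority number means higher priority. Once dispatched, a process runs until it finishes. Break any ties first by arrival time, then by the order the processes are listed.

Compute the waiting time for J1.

Gantt: | J2 0-10 | J1 10-12 | J4 12-24 | J5 24-31 | J3 31-43 |
Completion: J1=12  J2=10  J3=43  J4=24  J5=31
Waiting(J1) = turnaround − burst = 12 − 2 = 10

10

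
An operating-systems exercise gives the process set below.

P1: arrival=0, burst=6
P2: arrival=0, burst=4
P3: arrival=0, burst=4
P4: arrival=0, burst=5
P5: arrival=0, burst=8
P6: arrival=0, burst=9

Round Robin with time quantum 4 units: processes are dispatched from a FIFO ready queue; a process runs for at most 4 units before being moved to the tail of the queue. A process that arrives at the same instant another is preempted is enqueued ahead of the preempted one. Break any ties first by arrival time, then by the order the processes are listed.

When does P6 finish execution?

Schedule: | P1 0-4 | P2 4-8 | P3 8-12 | P4 12-16 | P5 16-20 | P6 20-24 | P1 24-26 | P4 26-27 | P5 27-31 | P6 31-36 |
Completion: P1=26  P2=8  P3=12  P4=27  P5=31  P6=36

36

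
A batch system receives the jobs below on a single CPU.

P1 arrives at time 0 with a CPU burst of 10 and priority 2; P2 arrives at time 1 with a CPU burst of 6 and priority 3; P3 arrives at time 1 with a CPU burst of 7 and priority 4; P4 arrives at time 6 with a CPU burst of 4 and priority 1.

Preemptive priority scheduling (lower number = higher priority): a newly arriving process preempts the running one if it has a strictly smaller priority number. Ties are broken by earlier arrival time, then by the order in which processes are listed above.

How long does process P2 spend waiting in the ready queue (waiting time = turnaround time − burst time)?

Schedule: | P1 0-6 | P4 6-10 | P1 10-14 | P2 14-20 | P3 20-27 |
Completion: P1=14  P2=20  P3=27  P4=10
Turnaround (C−A): P1=14  P2=19  P3=26  P4=4
Waiting(P2) = turnaround − burst = 19 − 6 = 13

13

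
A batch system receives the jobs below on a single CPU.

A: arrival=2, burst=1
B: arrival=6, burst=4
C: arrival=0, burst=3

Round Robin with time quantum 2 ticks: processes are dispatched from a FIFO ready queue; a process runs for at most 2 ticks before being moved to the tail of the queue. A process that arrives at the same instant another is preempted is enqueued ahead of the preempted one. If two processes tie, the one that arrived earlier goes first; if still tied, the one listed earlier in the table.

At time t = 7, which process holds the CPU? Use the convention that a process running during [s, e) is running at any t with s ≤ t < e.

B

Timeline: | C 0-2 | A 2-3 | C 3-4 | idle 4-6 | B 6-10 |
Completion: A=3  B=10  C=4
Turnaround (C−A): A=1  B=4  C=4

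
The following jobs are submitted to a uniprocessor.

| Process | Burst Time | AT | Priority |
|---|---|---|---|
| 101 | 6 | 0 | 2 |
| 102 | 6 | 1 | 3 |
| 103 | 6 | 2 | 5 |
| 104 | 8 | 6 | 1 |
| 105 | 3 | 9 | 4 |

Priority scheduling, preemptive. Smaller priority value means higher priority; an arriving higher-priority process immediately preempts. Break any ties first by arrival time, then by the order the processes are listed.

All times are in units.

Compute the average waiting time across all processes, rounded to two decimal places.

9.00

Timeline: | 101 0-6 | 104 6-14 | 102 14-20 | 105 20-23 | 103 23-29 |
Completion: 101=6  102=20  103=29  104=14  105=23
Waiting times: 101=0, 102=13, 103=21, 104=0, 105=11
Average waiting = (0+13+21+0+11) / 5 = 45/5 = 9.00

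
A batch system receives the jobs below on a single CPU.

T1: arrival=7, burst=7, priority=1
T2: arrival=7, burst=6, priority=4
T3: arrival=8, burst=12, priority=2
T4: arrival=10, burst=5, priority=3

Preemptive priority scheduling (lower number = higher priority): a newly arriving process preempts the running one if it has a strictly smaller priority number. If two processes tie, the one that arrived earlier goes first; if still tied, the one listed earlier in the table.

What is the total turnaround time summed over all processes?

Schedule: | idle 0-7 | T1 7-14 | T3 14-26 | T4 26-31 | T2 31-37 |
Completion: T1=14  T2=37  T3=26  T4=31
Turnaround (C−A): T1=7  T2=30  T3=18  T4=21
Turnaround = completion − arrival: T1=7, T2=30, T3=18, T4=21
Total turnaround = 7 + 30 + 18 + 21 = 76

76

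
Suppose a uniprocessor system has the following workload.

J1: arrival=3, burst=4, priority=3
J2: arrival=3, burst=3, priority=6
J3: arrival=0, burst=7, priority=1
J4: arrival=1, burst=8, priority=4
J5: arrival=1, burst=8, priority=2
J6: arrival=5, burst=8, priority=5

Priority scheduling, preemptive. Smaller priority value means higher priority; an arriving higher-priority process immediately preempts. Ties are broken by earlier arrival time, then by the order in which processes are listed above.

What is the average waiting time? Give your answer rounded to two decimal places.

Schedule: | J3 0-7 | J5 7-15 | J1 15-19 | J4 19-27 | J6 27-35 | J2 35-38 |
Completion: J1=19  J2=38  J3=7  J4=27  J5=15  J6=35
Turnaround (C−A): J1=16  J2=35  J3=7  J4=26  J5=14  J6=30
Waiting times: J1=12, J2=32, J3=0, J4=18, J5=6, J6=22
Average waiting = (12+32+0+18+6+22) / 6 = 90/6 = 15.00

15.00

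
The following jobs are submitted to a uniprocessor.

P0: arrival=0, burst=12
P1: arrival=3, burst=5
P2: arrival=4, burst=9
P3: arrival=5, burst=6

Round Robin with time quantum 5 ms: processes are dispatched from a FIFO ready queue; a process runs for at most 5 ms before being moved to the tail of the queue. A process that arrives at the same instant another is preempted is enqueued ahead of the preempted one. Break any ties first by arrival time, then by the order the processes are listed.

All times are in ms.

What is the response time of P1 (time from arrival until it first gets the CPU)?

2

Gantt: | P0 0-5 | P1 5-10 | P2 10-15 | P3 15-20 | P0 20-25 | P2 25-29 | P3 29-30 | P0 30-32 |
Completion: P0=32  P1=10  P2=29  P3=30
Response(P1) = first start − arrival = 5 − 3 = 2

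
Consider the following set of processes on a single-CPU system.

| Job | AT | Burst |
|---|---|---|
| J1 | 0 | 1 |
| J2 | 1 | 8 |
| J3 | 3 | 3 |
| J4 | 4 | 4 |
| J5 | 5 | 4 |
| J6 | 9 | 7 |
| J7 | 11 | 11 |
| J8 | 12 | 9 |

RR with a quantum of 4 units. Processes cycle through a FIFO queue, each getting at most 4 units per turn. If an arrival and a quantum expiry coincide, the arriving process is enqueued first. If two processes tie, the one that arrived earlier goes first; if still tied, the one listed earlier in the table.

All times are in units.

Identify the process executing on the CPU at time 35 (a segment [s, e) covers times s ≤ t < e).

J7

Timeline: | J1 0-1 | J2 1-5 | J3 5-8 | J4 8-12 | J5 12-16 | J2 16-20 | J6 20-24 | J7 24-28 | J8 28-32 | J6 32-35 | J7 35-39 | J8 39-43 | J7 43-46 | J8 46-47 |
Completion: J1=1  J2=20  J3=8  J4=12  J5=16  J6=35  J7=46  J8=47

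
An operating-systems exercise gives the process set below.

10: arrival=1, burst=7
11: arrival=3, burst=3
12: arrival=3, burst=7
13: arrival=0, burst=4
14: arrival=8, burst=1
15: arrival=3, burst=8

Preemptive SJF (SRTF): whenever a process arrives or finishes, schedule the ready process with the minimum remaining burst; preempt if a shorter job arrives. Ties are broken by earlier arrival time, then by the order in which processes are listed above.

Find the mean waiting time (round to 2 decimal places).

Schedule: | 13 0-4 | 11 4-7 | 10 7-8 | 14 8-9 | 10 9-15 | 12 15-22 | 15 22-30 |
Completion: 10=15  11=7  12=22  13=4  14=9  15=30
Turnaround (C−A): 10=14  11=4  12=19  13=4  14=1  15=27
Waiting times: 10=7, 11=1, 12=12, 13=0, 14=0, 15=19
Average waiting = (7+1+12+0+0+19) / 6 = 39/6 = 6.50

6.50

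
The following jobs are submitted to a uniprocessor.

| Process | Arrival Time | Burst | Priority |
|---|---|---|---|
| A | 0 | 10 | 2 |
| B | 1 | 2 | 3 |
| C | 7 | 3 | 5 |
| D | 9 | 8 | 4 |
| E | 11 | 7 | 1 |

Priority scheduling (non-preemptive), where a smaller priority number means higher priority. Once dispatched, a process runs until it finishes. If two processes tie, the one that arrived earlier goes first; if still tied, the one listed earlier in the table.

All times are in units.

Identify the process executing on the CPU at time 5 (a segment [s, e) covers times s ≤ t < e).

A

Schedule: | A 0-10 | B 10-12 | E 12-19 | D 19-27 | C 27-30 |
Completion: A=10  B=12  C=30  D=27  E=19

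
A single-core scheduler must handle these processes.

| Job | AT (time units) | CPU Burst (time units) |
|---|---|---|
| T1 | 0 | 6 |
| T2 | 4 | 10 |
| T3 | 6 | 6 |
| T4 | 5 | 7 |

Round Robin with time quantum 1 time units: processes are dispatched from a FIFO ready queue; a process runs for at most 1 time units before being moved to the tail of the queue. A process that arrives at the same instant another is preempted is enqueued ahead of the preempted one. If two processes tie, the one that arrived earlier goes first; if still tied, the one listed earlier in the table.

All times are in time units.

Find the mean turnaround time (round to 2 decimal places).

18.75

Gantt: | T1 0-4 | T2 4-5 | T1 5-6 | T4 6-7 | T2 7-8 | T3 8-9 | T1 9-10 | T4 10-11 | T2 11-12 | T3 12-13 | T4 13-14 | T2 14-15 | T3 15-16 | T4 16-17 | T2 17-18 | T3 18-19 | T4 19-20 | T2 20-21 | T3 21-22 | T4 22-23 | T2 23-24 | T3 24-25 | T4 25-26 | T2 26-29 |
Completion: T1=10  T2=29  T3=25  T4=26
Turnaround (C−A): T1=10  T2=25  T3=19  T4=21
Turnaround times: T1=10, T2=25, T3=19, T4=21
Average turnaround = (10+25+19+21) / 4 = 75/4 = 18.75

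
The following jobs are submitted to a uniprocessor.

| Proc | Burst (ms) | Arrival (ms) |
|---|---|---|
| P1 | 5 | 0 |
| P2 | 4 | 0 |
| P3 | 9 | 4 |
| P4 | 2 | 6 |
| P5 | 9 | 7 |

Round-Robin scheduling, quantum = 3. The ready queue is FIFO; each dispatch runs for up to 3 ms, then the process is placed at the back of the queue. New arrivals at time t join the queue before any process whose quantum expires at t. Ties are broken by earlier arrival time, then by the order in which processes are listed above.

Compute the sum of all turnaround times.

73

Gantt: | P1 0-3 | P2 3-6 | P1 6-8 | P3 8-11 | P4 11-13 | P2 13-14 | P5 14-17 | P3 17-20 | P5 20-23 | P3 23-26 | P5 26-29 |
Completion: P1=8  P2=14  P3=26  P4=13  P5=29
Turnaround (C−A): P1=8  P2=14  P3=22  P4=7  P5=22
Turnaround = completion − arrival: P1=8, P2=14, P3=22, P4=7, P5=22
Total turnaround = 8 + 14 + 22 + 7 + 22 = 73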